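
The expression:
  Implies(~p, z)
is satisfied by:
  {z: True, p: True}
  {z: True, p: False}
  {p: True, z: False}


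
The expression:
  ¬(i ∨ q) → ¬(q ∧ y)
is always true.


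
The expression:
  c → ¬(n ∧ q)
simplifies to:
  ¬c ∨ ¬n ∨ ¬q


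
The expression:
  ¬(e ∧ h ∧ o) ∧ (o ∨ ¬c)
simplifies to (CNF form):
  (o ∨ ¬c) ∧ (o ∨ ¬o) ∧ (o ∨ ¬c ∨ ¬e) ∧ (o ∨ ¬c ∨ ¬h) ∧ (o ∨ ¬e ∨ ¬o) ∧ (o ∨ ¬h ∨ ¬o) ∧ (¬c ∨ ¬e ∨ ¬h) ∧ (¬e ∨ ¬h ∨ ¬o)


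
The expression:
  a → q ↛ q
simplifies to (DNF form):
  ¬a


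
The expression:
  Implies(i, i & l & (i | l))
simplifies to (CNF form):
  l | ~i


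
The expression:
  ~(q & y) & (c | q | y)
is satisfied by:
  {c: True, q: False, y: False}
  {y: True, q: False, c: True}
  {y: True, q: False, c: False}
  {c: True, q: True, y: False}
  {q: True, y: False, c: False}


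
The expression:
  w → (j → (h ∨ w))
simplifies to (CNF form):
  True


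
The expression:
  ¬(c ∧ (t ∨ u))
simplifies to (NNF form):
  (¬t ∧ ¬u) ∨ ¬c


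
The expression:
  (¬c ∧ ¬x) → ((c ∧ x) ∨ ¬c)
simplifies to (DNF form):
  True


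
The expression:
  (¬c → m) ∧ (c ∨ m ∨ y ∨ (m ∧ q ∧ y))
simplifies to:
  c ∨ m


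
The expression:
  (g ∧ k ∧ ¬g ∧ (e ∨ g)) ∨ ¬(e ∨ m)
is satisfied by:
  {e: False, m: False}


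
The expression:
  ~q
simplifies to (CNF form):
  ~q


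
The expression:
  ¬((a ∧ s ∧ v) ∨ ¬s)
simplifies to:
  s ∧ (¬a ∨ ¬v)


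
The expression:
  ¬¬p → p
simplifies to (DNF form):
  True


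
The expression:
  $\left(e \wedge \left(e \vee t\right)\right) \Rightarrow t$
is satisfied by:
  {t: True, e: False}
  {e: False, t: False}
  {e: True, t: True}


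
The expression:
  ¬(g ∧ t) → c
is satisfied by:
  {t: True, c: True, g: True}
  {t: True, c: True, g: False}
  {c: True, g: True, t: False}
  {c: True, g: False, t: False}
  {t: True, g: True, c: False}


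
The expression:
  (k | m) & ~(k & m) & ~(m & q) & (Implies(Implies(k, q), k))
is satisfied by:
  {k: True, m: False}


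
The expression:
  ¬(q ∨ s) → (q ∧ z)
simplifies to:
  q ∨ s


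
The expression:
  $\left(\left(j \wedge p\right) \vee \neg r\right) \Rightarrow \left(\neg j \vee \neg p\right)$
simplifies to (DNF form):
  $\neg j \vee \neg p$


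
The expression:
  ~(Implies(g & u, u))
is never true.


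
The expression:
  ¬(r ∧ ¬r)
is always true.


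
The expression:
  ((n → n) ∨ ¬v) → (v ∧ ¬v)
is never true.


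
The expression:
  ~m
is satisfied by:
  {m: False}


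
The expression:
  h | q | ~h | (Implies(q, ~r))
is always true.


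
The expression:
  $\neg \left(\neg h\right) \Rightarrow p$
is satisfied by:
  {p: True, h: False}
  {h: False, p: False}
  {h: True, p: True}


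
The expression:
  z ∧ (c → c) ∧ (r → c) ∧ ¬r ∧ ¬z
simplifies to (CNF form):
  False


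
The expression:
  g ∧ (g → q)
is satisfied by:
  {g: True, q: True}


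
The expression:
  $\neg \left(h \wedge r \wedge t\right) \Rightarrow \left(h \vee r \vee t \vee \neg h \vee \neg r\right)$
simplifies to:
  $\text{True}$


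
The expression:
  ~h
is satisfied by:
  {h: False}


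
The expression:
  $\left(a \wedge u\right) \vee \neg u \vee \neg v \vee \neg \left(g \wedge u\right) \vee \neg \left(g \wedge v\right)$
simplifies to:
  $a \vee \neg g \vee \neg u \vee \neg v$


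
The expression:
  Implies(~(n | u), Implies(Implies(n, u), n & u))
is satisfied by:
  {n: True, u: True}
  {n: True, u: False}
  {u: True, n: False}


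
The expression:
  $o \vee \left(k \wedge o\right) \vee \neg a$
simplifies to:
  $o \vee \neg a$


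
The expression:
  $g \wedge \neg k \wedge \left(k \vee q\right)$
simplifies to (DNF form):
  $g \wedge q \wedge \neg k$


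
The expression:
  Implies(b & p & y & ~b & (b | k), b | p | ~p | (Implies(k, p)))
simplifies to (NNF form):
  True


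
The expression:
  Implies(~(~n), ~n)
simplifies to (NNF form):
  ~n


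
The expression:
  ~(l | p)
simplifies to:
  ~l & ~p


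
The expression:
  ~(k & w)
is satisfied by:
  {w: False, k: False}
  {k: True, w: False}
  {w: True, k: False}


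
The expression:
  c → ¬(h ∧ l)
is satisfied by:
  {l: False, c: False, h: False}
  {h: True, l: False, c: False}
  {c: True, l: False, h: False}
  {h: True, c: True, l: False}
  {l: True, h: False, c: False}
  {h: True, l: True, c: False}
  {c: True, l: True, h: False}


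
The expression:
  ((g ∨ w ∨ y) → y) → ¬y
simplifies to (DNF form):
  ¬y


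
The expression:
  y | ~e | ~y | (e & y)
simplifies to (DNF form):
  True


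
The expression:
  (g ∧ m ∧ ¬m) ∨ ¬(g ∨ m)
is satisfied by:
  {g: False, m: False}


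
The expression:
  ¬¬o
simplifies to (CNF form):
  o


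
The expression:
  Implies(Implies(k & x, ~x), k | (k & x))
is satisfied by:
  {k: True}


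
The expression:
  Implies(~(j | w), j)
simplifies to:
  j | w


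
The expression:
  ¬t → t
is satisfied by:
  {t: True}


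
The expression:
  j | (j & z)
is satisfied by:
  {j: True}


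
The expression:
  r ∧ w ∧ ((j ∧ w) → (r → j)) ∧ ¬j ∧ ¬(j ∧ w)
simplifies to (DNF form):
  r ∧ w ∧ ¬j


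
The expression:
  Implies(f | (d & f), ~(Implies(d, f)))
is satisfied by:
  {f: False}


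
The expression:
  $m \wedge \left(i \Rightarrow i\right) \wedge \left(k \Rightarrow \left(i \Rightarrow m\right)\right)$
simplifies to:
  $m$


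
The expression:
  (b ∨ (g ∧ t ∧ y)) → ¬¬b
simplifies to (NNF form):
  b ∨ ¬g ∨ ¬t ∨ ¬y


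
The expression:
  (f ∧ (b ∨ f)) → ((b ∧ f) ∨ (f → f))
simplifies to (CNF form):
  True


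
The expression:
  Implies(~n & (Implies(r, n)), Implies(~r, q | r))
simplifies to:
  n | q | r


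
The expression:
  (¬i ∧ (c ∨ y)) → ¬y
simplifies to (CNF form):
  i ∨ ¬y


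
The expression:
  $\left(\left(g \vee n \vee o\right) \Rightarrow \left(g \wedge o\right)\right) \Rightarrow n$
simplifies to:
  $n \vee \left(g \wedge \neg o\right) \vee \left(o \wedge \neg g\right)$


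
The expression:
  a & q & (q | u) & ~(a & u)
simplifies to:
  a & q & ~u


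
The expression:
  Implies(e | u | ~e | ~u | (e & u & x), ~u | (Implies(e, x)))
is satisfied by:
  {x: True, u: False, e: False}
  {u: False, e: False, x: False}
  {x: True, e: True, u: False}
  {e: True, u: False, x: False}
  {x: True, u: True, e: False}
  {u: True, x: False, e: False}
  {x: True, e: True, u: True}


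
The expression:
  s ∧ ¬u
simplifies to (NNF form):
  s ∧ ¬u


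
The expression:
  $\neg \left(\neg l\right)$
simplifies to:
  $l$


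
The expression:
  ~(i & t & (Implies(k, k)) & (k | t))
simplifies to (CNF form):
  ~i | ~t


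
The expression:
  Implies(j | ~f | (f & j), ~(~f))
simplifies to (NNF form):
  f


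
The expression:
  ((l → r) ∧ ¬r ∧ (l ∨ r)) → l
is always true.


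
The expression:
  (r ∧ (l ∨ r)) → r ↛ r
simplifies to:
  ¬r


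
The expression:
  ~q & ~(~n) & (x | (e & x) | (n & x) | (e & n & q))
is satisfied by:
  {x: True, n: True, q: False}


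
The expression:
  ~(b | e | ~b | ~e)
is never true.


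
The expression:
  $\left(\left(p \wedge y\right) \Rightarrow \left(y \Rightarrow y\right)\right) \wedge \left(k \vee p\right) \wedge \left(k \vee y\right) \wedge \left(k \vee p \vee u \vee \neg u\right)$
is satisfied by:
  {y: True, k: True, p: True}
  {y: True, k: True, p: False}
  {k: True, p: True, y: False}
  {k: True, p: False, y: False}
  {y: True, p: True, k: False}


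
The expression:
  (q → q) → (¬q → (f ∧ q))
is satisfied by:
  {q: True}


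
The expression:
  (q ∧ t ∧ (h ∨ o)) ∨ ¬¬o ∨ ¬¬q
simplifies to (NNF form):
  o ∨ q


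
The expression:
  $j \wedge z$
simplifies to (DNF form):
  $j \wedge z$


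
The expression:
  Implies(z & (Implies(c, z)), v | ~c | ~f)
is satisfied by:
  {v: True, c: False, z: False, f: False}
  {f: False, c: False, v: False, z: False}
  {f: True, v: True, c: False, z: False}
  {f: True, c: False, v: False, z: False}
  {z: True, v: True, f: False, c: False}
  {z: True, f: False, c: False, v: False}
  {z: True, f: True, v: True, c: False}
  {z: True, f: True, c: False, v: False}
  {v: True, c: True, z: False, f: False}
  {c: True, z: False, v: False, f: False}
  {f: True, c: True, v: True, z: False}
  {f: True, c: True, z: False, v: False}
  {v: True, c: True, z: True, f: False}
  {c: True, z: True, f: False, v: False}
  {f: True, c: True, z: True, v: True}


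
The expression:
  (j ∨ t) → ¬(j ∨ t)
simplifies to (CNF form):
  ¬j ∧ ¬t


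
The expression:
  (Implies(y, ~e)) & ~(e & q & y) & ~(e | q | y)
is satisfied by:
  {q: False, e: False, y: False}


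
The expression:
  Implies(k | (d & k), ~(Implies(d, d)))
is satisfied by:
  {k: False}


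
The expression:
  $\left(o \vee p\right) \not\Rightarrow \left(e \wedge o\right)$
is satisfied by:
  {p: True, e: False, o: False}
  {o: True, p: True, e: False}
  {o: True, e: False, p: False}
  {p: True, e: True, o: False}


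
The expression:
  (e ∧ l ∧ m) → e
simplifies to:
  True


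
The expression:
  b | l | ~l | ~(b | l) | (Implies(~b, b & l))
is always true.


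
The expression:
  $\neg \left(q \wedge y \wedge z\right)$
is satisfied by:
  {q: False, z: False, y: False}
  {y: True, q: False, z: False}
  {z: True, q: False, y: False}
  {y: True, z: True, q: False}
  {q: True, y: False, z: False}
  {y: True, q: True, z: False}
  {z: True, q: True, y: False}


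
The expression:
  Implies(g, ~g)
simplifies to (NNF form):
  ~g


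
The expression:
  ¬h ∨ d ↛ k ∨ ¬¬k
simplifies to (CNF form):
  d ∨ k ∨ ¬h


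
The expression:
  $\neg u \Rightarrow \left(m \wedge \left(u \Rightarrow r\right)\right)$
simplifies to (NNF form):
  $m \vee u$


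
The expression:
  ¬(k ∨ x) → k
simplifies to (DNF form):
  k ∨ x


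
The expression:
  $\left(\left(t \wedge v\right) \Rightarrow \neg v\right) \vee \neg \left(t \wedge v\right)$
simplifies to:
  $\neg t \vee \neg v$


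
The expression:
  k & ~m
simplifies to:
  k & ~m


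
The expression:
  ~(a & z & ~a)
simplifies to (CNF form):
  True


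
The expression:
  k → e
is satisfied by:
  {e: True, k: False}
  {k: False, e: False}
  {k: True, e: True}


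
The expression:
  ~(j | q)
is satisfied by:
  {q: False, j: False}


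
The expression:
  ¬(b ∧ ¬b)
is always true.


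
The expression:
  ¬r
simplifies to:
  ¬r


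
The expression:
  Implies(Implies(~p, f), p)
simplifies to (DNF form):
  p | ~f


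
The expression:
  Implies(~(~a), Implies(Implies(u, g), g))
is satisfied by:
  {g: True, u: True, a: False}
  {g: True, u: False, a: False}
  {u: True, g: False, a: False}
  {g: False, u: False, a: False}
  {a: True, g: True, u: True}
  {a: True, g: True, u: False}
  {a: True, u: True, g: False}


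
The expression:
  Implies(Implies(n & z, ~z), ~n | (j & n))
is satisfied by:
  {z: True, j: True, n: False}
  {z: True, j: False, n: False}
  {j: True, z: False, n: False}
  {z: False, j: False, n: False}
  {n: True, z: True, j: True}
  {n: True, z: True, j: False}
  {n: True, j: True, z: False}


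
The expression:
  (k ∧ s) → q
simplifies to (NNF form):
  q ∨ ¬k ∨ ¬s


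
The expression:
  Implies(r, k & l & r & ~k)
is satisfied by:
  {r: False}


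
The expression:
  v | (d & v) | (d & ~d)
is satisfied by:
  {v: True}


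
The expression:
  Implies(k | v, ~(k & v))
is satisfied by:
  {k: False, v: False}
  {v: True, k: False}
  {k: True, v: False}


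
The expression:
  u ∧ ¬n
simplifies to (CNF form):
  u ∧ ¬n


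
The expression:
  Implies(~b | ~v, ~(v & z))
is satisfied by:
  {b: True, v: False, z: False}
  {v: False, z: False, b: False}
  {b: True, z: True, v: False}
  {z: True, v: False, b: False}
  {b: True, v: True, z: False}
  {v: True, b: False, z: False}
  {b: True, z: True, v: True}


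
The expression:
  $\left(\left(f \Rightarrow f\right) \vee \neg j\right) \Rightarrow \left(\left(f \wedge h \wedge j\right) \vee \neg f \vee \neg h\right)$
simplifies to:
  $j \vee \neg f \vee \neg h$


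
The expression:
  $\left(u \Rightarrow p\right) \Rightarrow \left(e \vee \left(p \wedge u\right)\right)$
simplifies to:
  $e \vee u$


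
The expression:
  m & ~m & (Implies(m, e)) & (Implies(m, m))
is never true.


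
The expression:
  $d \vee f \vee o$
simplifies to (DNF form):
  $d \vee f \vee o$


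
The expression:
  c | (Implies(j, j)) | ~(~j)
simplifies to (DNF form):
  True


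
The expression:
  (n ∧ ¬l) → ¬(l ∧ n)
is always true.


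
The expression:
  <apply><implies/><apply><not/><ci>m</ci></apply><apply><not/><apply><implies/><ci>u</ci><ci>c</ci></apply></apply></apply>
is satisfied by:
  {m: True, u: True, c: False}
  {m: True, u: False, c: False}
  {m: True, c: True, u: True}
  {m: True, c: True, u: False}
  {u: True, c: False, m: False}


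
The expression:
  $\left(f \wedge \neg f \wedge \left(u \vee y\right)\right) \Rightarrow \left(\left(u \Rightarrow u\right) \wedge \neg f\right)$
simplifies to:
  $\text{True}$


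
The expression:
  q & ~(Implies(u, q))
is never true.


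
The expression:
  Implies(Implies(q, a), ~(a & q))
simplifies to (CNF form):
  ~a | ~q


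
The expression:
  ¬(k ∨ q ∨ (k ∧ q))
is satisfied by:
  {q: False, k: False}


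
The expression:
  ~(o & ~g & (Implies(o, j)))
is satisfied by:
  {g: True, o: False, j: False}
  {o: False, j: False, g: False}
  {j: True, g: True, o: False}
  {j: True, o: False, g: False}
  {g: True, o: True, j: False}
  {o: True, g: False, j: False}
  {j: True, o: True, g: True}


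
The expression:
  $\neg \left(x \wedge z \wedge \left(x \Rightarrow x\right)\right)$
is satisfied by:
  {z: False, x: False}
  {x: True, z: False}
  {z: True, x: False}


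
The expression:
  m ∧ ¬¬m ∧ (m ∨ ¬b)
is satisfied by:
  {m: True}


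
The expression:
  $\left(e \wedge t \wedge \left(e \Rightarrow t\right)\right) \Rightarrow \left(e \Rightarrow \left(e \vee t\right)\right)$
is always true.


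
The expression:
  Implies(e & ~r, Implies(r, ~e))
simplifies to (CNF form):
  True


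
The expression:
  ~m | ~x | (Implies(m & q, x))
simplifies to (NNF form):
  True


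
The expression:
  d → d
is always true.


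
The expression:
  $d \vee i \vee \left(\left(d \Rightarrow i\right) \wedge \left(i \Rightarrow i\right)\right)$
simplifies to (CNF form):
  $\text{True}$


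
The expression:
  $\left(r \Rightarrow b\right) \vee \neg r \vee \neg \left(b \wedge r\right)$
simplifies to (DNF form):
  $\text{True}$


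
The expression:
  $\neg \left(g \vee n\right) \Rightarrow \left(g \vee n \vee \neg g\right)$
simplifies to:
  $\text{True}$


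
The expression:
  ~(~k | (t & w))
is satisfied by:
  {k: True, w: False, t: False}
  {t: True, k: True, w: False}
  {w: True, k: True, t: False}


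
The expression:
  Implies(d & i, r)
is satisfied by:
  {r: True, d: False, i: False}
  {d: False, i: False, r: False}
  {r: True, i: True, d: False}
  {i: True, d: False, r: False}
  {r: True, d: True, i: False}
  {d: True, r: False, i: False}
  {r: True, i: True, d: True}


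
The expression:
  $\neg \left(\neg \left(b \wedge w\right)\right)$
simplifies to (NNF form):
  $b \wedge w$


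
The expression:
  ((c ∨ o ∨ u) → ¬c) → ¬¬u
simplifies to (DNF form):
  c ∨ u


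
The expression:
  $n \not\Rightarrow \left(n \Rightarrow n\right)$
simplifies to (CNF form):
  $\text{False}$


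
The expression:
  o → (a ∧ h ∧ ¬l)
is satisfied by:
  {a: True, h: True, l: False, o: False}
  {a: True, l: False, h: False, o: False}
  {h: True, a: False, l: False, o: False}
  {a: False, l: False, h: False, o: False}
  {a: True, h: True, l: True, o: False}
  {a: True, l: True, h: False, o: False}
  {h: True, l: True, a: False, o: False}
  {l: True, a: False, h: False, o: False}
  {o: True, a: True, h: True, l: False}


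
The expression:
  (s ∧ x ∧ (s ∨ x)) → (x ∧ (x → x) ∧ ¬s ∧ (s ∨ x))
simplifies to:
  ¬s ∨ ¬x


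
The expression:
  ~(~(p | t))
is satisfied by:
  {t: True, p: True}
  {t: True, p: False}
  {p: True, t: False}


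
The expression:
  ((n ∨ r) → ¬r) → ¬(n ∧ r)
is always true.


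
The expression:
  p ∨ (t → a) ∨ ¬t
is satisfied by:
  {a: True, p: True, t: False}
  {a: True, p: False, t: False}
  {p: True, a: False, t: False}
  {a: False, p: False, t: False}
  {a: True, t: True, p: True}
  {a: True, t: True, p: False}
  {t: True, p: True, a: False}


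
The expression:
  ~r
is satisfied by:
  {r: False}


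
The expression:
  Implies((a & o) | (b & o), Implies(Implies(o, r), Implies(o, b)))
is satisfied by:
  {b: True, o: False, a: False, r: False}
  {b: False, o: False, a: False, r: False}
  {r: True, b: True, o: False, a: False}
  {r: True, b: False, o: False, a: False}
  {b: True, a: True, r: False, o: False}
  {a: True, r: False, o: False, b: False}
  {r: True, a: True, b: True, o: False}
  {r: True, a: True, b: False, o: False}
  {b: True, o: True, r: False, a: False}
  {o: True, r: False, a: False, b: False}
  {b: True, r: True, o: True, a: False}
  {r: True, o: True, b: False, a: False}
  {b: True, a: True, o: True, r: False}
  {a: True, o: True, r: False, b: False}
  {r: True, a: True, o: True, b: True}


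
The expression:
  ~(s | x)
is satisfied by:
  {x: False, s: False}


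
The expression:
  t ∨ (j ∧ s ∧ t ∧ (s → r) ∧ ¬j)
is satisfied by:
  {t: True}


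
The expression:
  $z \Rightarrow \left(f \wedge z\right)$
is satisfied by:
  {f: True, z: False}
  {z: False, f: False}
  {z: True, f: True}


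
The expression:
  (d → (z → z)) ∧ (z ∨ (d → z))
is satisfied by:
  {z: True, d: False}
  {d: False, z: False}
  {d: True, z: True}


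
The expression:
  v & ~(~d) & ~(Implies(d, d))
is never true.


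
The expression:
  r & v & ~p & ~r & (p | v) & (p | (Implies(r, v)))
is never true.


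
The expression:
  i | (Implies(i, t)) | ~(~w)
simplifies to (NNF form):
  True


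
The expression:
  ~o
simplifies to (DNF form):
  ~o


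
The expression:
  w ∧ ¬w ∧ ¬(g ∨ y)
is never true.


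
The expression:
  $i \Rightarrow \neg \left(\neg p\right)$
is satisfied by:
  {p: True, i: False}
  {i: False, p: False}
  {i: True, p: True}


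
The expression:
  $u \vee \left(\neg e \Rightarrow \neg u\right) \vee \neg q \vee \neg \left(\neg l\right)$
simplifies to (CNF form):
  $\text{True}$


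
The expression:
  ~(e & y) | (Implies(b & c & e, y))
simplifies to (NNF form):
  True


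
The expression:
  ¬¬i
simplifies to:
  i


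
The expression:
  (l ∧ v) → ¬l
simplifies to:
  ¬l ∨ ¬v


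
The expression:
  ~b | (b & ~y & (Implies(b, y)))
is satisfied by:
  {b: False}


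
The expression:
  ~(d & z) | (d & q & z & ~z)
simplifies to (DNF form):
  ~d | ~z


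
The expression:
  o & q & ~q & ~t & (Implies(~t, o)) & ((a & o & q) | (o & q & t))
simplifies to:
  False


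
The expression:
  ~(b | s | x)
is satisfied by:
  {x: False, b: False, s: False}


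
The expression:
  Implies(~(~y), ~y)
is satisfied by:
  {y: False}


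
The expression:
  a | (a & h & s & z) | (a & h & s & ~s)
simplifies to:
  a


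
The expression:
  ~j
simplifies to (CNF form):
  ~j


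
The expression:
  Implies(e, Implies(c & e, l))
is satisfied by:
  {l: True, c: False, e: False}
  {c: False, e: False, l: False}
  {e: True, l: True, c: False}
  {e: True, c: False, l: False}
  {l: True, c: True, e: False}
  {c: True, l: False, e: False}
  {e: True, c: True, l: True}


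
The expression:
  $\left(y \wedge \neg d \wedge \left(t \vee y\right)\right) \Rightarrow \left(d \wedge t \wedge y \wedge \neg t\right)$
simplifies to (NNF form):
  $d \vee \neg y$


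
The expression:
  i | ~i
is always true.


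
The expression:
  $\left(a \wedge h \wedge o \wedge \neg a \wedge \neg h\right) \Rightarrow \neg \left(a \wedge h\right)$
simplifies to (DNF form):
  $\text{True}$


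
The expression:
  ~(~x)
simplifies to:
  x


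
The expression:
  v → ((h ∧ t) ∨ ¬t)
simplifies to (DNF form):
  h ∨ ¬t ∨ ¬v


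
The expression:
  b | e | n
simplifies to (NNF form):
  b | e | n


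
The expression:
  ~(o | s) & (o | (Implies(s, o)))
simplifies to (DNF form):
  ~o & ~s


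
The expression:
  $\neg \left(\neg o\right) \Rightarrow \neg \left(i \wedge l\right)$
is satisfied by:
  {l: False, o: False, i: False}
  {i: True, l: False, o: False}
  {o: True, l: False, i: False}
  {i: True, o: True, l: False}
  {l: True, i: False, o: False}
  {i: True, l: True, o: False}
  {o: True, l: True, i: False}


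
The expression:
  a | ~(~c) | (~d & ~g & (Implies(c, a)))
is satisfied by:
  {a: True, c: True, d: False, g: False}
  {a: True, c: True, g: True, d: False}
  {a: True, c: True, d: True, g: False}
  {a: True, c: True, g: True, d: True}
  {a: True, d: False, g: False, c: False}
  {a: True, g: True, d: False, c: False}
  {a: True, d: True, g: False, c: False}
  {a: True, g: True, d: True, c: False}
  {c: True, d: False, g: False, a: False}
  {g: True, c: True, d: False, a: False}
  {c: True, d: True, g: False, a: False}
  {g: True, c: True, d: True, a: False}
  {c: False, d: False, g: False, a: False}


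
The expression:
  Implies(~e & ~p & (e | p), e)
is always true.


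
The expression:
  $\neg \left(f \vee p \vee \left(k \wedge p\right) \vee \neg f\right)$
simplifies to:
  $\text{False}$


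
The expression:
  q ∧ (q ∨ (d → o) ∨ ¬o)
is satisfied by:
  {q: True}


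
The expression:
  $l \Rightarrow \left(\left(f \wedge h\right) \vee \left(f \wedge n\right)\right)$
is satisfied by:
  {n: True, h: True, f: True, l: False}
  {n: True, f: True, l: False, h: False}
  {h: True, f: True, l: False, n: False}
  {f: True, h: False, l: False, n: False}
  {n: True, h: True, f: False, l: False}
  {n: True, h: False, f: False, l: False}
  {h: True, n: False, f: False, l: False}
  {n: False, f: False, l: False, h: False}
  {h: True, n: True, l: True, f: True}
  {n: True, l: True, f: True, h: False}
  {h: True, l: True, f: True, n: False}


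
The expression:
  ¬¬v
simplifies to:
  v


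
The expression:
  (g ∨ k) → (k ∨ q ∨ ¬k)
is always true.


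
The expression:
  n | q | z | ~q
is always true.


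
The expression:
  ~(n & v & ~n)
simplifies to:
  True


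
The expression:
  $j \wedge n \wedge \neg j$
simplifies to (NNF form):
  $\text{False}$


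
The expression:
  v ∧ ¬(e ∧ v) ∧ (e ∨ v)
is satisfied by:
  {v: True, e: False}


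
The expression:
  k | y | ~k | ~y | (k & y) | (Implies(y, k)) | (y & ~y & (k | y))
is always true.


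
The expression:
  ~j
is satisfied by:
  {j: False}


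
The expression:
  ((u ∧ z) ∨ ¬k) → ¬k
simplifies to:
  ¬k ∨ ¬u ∨ ¬z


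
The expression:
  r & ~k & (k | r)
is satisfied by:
  {r: True, k: False}


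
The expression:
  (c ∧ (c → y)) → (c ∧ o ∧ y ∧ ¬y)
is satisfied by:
  {c: False, y: False}
  {y: True, c: False}
  {c: True, y: False}


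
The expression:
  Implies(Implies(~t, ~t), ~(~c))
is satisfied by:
  {c: True}


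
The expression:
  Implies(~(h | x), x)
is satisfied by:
  {x: True, h: True}
  {x: True, h: False}
  {h: True, x: False}


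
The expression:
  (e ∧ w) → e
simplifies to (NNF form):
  True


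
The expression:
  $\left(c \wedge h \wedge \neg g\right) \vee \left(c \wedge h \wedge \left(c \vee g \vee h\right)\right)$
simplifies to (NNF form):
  $c \wedge h$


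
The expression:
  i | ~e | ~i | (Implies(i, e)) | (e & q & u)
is always true.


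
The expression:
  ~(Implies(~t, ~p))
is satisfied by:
  {p: True, t: False}


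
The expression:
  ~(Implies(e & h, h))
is never true.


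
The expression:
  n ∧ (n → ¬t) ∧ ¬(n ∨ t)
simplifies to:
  False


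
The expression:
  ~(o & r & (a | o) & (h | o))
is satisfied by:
  {o: False, r: False}
  {r: True, o: False}
  {o: True, r: False}


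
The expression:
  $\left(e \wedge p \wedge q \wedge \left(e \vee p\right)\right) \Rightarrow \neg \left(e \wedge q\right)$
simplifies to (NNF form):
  $\neg e \vee \neg p \vee \neg q$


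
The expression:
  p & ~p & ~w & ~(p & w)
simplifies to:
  False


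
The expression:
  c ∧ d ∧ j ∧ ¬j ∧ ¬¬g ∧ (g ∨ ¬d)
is never true.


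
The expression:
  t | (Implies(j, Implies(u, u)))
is always true.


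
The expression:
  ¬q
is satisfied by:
  {q: False}


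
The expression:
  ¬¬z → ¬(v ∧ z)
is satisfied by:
  {v: False, z: False}
  {z: True, v: False}
  {v: True, z: False}


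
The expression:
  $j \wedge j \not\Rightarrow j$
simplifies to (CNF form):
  $\text{False}$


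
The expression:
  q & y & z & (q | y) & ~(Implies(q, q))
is never true.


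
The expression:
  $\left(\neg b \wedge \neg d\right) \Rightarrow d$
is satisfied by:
  {b: True, d: True}
  {b: True, d: False}
  {d: True, b: False}


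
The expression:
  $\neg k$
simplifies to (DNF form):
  $\neg k$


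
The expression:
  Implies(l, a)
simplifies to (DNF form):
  a | ~l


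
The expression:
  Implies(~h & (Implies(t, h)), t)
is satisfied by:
  {t: True, h: True}
  {t: True, h: False}
  {h: True, t: False}


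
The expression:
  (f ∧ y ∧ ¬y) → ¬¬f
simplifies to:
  True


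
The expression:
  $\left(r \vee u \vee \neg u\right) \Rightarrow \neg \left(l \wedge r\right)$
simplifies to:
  $\neg l \vee \neg r$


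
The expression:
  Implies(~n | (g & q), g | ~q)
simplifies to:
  g | n | ~q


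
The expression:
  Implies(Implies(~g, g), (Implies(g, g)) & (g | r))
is always true.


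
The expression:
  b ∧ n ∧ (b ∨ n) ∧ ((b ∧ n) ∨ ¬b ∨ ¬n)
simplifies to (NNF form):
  b ∧ n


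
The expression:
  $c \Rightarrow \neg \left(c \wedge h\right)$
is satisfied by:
  {h: False, c: False}
  {c: True, h: False}
  {h: True, c: False}


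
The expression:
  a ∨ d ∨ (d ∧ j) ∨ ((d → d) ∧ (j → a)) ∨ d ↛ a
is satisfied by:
  {a: True, d: True, j: False}
  {a: True, d: False, j: False}
  {d: True, a: False, j: False}
  {a: False, d: False, j: False}
  {j: True, a: True, d: True}
  {j: True, a: True, d: False}
  {j: True, d: True, a: False}


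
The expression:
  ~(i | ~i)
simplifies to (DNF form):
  False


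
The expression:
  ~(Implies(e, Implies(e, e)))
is never true.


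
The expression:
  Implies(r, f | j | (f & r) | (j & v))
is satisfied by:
  {f: True, j: True, r: False}
  {f: True, j: False, r: False}
  {j: True, f: False, r: False}
  {f: False, j: False, r: False}
  {r: True, f: True, j: True}
  {r: True, f: True, j: False}
  {r: True, j: True, f: False}


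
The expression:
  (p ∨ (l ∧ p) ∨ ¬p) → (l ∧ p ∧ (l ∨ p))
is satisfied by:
  {p: True, l: True}


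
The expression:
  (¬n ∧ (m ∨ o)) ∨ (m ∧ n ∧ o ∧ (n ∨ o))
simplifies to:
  (m ∧ o) ∨ (m ∧ ¬n) ∨ (o ∧ ¬n)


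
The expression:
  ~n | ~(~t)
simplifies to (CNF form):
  t | ~n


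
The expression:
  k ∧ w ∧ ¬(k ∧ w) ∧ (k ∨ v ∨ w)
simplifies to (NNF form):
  False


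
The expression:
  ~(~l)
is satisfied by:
  {l: True}


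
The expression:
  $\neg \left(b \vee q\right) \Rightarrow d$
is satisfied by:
  {b: True, d: True, q: True}
  {b: True, d: True, q: False}
  {b: True, q: True, d: False}
  {b: True, q: False, d: False}
  {d: True, q: True, b: False}
  {d: True, q: False, b: False}
  {q: True, d: False, b: False}


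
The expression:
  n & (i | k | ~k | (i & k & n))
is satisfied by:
  {n: True}


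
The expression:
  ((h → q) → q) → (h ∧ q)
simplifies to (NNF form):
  (h ∧ q) ∨ (¬h ∧ ¬q)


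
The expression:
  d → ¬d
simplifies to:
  ¬d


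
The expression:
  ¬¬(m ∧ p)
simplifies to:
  m ∧ p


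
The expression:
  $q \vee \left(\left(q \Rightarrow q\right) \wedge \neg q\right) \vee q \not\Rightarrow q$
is always true.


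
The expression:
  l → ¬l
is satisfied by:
  {l: False}


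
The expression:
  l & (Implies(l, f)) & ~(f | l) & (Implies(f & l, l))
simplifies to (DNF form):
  False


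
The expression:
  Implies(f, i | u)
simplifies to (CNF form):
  i | u | ~f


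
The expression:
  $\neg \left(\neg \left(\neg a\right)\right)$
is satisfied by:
  {a: False}


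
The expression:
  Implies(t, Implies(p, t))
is always true.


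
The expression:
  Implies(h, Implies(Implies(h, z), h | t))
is always true.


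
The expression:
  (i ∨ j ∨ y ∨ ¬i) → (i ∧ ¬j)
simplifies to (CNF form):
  i ∧ ¬j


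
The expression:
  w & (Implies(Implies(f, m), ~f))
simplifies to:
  w & (~f | ~m)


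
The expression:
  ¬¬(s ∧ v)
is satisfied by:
  {s: True, v: True}


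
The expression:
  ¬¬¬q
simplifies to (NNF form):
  ¬q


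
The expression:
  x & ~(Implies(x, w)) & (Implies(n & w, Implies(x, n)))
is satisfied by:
  {x: True, w: False}


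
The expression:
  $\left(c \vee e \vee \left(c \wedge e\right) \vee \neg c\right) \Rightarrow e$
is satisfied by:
  {e: True}


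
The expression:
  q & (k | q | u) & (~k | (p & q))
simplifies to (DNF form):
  (p & q) | (q & ~k)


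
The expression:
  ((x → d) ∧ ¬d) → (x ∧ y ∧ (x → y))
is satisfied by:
  {x: True, d: True}
  {x: True, d: False}
  {d: True, x: False}


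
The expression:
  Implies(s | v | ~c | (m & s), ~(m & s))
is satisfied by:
  {s: False, m: False}
  {m: True, s: False}
  {s: True, m: False}


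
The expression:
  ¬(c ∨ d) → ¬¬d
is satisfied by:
  {d: True, c: True}
  {d: True, c: False}
  {c: True, d: False}


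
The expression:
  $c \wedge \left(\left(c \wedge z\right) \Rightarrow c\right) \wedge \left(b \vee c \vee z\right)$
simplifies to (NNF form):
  $c$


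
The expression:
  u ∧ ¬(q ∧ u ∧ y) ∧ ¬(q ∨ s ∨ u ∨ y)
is never true.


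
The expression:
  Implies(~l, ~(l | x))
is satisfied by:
  {l: True, x: False}
  {x: False, l: False}
  {x: True, l: True}


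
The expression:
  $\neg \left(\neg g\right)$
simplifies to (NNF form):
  $g$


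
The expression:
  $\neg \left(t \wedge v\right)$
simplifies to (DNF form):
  $\neg t \vee \neg v$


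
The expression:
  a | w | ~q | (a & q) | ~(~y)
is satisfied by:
  {a: True, y: True, w: True, q: False}
  {a: True, y: True, w: False, q: False}
  {a: True, w: True, q: False, y: False}
  {a: True, w: False, q: False, y: False}
  {y: True, w: True, q: False, a: False}
  {y: True, w: False, q: False, a: False}
  {w: True, y: False, q: False, a: False}
  {w: False, y: False, q: False, a: False}
  {a: True, y: True, q: True, w: True}
  {a: True, y: True, q: True, w: False}
  {a: True, q: True, w: True, y: False}
  {a: True, q: True, w: False, y: False}
  {q: True, y: True, w: True, a: False}
  {q: True, y: True, w: False, a: False}
  {q: True, w: True, y: False, a: False}


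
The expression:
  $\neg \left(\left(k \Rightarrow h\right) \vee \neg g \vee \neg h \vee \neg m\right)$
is never true.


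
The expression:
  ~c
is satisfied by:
  {c: False}


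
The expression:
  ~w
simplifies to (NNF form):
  ~w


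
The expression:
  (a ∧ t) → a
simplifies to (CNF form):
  True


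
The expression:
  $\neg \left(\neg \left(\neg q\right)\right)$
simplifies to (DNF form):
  $\neg q$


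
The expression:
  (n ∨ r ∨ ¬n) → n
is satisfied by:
  {n: True}


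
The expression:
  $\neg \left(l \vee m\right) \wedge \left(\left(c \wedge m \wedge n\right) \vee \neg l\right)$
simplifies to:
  $\neg l \wedge \neg m$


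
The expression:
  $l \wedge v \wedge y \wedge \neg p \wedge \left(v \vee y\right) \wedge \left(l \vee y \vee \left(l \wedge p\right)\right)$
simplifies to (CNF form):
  $l \wedge v \wedge y \wedge \neg p$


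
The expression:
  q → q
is always true.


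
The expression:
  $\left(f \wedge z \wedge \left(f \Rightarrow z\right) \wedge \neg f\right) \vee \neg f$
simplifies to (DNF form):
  $\neg f$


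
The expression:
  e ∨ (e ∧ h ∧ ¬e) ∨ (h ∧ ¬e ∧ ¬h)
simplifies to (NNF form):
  e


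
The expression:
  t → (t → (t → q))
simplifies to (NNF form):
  q ∨ ¬t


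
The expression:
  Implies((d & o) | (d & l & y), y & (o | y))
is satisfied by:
  {y: True, o: False, d: False}
  {o: False, d: False, y: False}
  {y: True, d: True, o: False}
  {d: True, o: False, y: False}
  {y: True, o: True, d: False}
  {o: True, y: False, d: False}
  {y: True, d: True, o: True}


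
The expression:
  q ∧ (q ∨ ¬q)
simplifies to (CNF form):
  q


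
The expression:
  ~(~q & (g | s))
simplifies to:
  q | (~g & ~s)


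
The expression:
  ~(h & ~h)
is always true.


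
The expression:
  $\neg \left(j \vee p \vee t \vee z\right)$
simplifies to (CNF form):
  $\neg j \wedge \neg p \wedge \neg t \wedge \neg z$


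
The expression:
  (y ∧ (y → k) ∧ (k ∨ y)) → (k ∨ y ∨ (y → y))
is always true.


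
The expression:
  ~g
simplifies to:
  ~g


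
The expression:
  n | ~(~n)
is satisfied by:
  {n: True}


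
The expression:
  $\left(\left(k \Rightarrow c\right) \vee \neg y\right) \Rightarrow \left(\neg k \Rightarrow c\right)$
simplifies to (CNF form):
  $c \vee k$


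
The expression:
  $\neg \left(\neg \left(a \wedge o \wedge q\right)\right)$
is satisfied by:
  {a: True, o: True, q: True}


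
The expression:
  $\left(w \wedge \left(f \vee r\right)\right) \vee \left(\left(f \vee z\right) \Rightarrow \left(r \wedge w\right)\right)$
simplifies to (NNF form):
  $\left(f \wedge w\right) \vee \left(r \wedge w\right) \vee \left(\neg f \wedge \neg z\right)$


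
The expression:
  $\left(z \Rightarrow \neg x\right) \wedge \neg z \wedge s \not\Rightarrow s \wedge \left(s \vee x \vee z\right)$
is never true.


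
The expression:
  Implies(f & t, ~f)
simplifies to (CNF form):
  ~f | ~t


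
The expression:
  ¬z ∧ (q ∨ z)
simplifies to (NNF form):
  q ∧ ¬z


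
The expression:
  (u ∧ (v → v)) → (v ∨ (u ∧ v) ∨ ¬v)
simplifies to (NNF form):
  True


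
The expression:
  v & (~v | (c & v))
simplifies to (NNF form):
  c & v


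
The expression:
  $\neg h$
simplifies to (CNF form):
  $\neg h$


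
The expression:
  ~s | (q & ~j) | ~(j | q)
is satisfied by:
  {s: False, j: False}
  {j: True, s: False}
  {s: True, j: False}


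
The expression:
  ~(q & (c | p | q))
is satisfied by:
  {q: False}


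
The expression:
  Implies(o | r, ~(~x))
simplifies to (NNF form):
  x | (~o & ~r)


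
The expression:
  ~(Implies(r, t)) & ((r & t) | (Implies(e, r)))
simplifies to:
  r & ~t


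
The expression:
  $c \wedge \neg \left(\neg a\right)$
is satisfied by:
  {a: True, c: True}


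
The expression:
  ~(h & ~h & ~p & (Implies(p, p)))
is always true.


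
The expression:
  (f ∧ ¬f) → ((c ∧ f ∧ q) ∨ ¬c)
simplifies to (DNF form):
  True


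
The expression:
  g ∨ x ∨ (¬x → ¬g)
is always true.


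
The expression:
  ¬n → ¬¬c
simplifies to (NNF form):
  c ∨ n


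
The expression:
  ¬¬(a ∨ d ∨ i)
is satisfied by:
  {i: True, a: True, d: True}
  {i: True, a: True, d: False}
  {i: True, d: True, a: False}
  {i: True, d: False, a: False}
  {a: True, d: True, i: False}
  {a: True, d: False, i: False}
  {d: True, a: False, i: False}


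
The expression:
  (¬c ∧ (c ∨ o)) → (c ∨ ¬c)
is always true.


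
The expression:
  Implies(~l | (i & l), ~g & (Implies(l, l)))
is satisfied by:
  {l: True, i: False, g: False}
  {i: False, g: False, l: False}
  {l: True, i: True, g: False}
  {i: True, l: False, g: False}
  {g: True, l: True, i: False}


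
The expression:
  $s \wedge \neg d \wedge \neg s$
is never true.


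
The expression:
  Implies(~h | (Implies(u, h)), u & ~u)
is never true.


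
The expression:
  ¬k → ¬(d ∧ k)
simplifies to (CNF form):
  True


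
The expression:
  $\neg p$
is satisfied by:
  {p: False}


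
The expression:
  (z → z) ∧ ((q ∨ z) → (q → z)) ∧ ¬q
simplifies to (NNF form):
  ¬q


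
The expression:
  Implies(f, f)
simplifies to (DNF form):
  True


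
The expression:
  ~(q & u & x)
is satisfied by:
  {u: False, q: False, x: False}
  {x: True, u: False, q: False}
  {q: True, u: False, x: False}
  {x: True, q: True, u: False}
  {u: True, x: False, q: False}
  {x: True, u: True, q: False}
  {q: True, u: True, x: False}


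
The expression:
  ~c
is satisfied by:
  {c: False}


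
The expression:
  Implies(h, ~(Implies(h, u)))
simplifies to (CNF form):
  ~h | ~u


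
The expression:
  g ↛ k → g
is always true.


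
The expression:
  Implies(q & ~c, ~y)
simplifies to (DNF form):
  c | ~q | ~y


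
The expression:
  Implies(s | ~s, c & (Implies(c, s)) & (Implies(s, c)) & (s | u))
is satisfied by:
  {c: True, s: True}


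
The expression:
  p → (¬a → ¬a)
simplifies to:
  True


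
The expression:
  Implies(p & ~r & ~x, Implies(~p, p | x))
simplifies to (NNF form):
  True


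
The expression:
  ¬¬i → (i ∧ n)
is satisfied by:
  {n: True, i: False}
  {i: False, n: False}
  {i: True, n: True}


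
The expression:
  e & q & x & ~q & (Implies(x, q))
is never true.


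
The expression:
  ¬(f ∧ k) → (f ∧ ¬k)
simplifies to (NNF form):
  f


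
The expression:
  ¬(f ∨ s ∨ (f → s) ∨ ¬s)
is never true.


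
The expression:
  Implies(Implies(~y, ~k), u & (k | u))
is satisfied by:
  {k: True, u: True, y: False}
  {u: True, y: False, k: False}
  {k: True, u: True, y: True}
  {u: True, y: True, k: False}
  {k: True, y: False, u: False}


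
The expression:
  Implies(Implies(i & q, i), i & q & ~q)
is never true.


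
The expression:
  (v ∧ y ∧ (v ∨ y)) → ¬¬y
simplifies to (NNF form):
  True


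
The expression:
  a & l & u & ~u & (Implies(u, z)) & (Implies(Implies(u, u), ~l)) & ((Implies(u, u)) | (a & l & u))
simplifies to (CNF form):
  False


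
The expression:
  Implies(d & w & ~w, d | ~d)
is always true.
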